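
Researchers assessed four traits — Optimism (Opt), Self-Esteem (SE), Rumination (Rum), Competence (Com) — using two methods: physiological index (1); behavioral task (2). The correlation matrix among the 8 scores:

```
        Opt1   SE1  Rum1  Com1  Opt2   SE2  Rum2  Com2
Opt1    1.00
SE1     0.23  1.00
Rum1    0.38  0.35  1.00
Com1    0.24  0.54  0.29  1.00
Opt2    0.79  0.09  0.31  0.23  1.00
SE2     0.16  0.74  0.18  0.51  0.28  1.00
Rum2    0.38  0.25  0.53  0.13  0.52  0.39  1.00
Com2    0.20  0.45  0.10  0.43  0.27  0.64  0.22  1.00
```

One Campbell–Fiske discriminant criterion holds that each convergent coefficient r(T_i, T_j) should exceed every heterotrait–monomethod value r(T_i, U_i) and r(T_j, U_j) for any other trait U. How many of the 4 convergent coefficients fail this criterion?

Convergent coefficients and their comparison sets:
Opt (methods 1·2): 0.79 vs {0.23, 0.28, 0.38, 0.52, 0.24, 0.27} → pass.
SE (methods 1·2): 0.74 vs {0.23, 0.28, 0.35, 0.39, 0.54, 0.64} → pass.
Rum (methods 1·2): 0.53 vs {0.38, 0.52, 0.35, 0.39, 0.29, 0.22} → pass.
Com (methods 1·2): 0.43 vs {0.24, 0.27, 0.54, 0.64, 0.29, 0.22} → fail.
1 of 4 fail.

1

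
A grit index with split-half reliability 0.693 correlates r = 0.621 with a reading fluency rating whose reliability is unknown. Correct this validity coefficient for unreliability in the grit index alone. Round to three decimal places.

0.746

Single correction: r_c = r_obs / √r_xx = 0.621 / √0.693 = 0.621 / 0.8325 ≈ 0.746.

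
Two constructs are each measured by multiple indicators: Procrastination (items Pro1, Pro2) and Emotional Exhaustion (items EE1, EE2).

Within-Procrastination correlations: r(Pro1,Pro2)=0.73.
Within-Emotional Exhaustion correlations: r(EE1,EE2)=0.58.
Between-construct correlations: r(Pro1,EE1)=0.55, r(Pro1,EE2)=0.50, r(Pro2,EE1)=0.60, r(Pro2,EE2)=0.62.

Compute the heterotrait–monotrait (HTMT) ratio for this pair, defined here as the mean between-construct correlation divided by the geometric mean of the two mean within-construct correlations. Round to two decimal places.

Mean heterotrait r = 2.27/4 = 0.5675.
Mean within-Pro = 0.73/1 = 0.7300; mean within-EE = 0.58/1 = 0.5800.
Geometric mean = √(0.7300 × 0.5800) = 0.6507.
HTMT = 0.5675 / 0.6507 = 0.87.

0.87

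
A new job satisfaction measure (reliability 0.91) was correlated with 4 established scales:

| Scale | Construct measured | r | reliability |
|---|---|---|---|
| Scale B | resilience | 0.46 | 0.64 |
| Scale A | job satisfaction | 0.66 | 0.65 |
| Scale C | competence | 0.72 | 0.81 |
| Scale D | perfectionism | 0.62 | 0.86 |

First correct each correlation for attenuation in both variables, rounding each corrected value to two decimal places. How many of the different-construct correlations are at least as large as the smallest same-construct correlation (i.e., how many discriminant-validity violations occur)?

Disattenuated r (r / √(r_scale · r_new)):
  Scale B (disc): 0.46 / √(0.64·0.91) = 0.60
  Scale A (conv): 0.66 / √(0.65·0.91) = 0.86
  Scale C (disc): 0.72 / √(0.81·0.91) = 0.84
  Scale D (disc): 0.62 / √(0.86·0.91) = 0.70
Smallest convergent = 0.86. Discriminant values: 0.60, 0.84, 0.70; count ≥ 0.86 → 0.

0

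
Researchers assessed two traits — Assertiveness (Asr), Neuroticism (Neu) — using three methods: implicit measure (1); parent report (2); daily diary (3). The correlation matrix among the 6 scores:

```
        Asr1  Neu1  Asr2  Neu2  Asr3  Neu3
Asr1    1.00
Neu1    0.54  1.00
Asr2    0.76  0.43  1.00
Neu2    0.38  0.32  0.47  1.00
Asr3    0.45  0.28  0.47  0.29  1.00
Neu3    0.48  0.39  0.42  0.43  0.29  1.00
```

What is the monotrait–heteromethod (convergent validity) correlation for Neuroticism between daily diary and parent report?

0.43

Same trait (Neu), different methods: r(Neu3, Neu2) = 0.43.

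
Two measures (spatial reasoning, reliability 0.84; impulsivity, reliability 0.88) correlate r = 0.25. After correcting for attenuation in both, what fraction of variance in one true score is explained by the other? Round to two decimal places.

0.08

Disattenuated r = 0.25 / √(0.84 × 0.88) = 0.25 / 0.8598 = 0.2908.
Shared true-score variance = 0.2908² = 0.0846 ≈ 0.08.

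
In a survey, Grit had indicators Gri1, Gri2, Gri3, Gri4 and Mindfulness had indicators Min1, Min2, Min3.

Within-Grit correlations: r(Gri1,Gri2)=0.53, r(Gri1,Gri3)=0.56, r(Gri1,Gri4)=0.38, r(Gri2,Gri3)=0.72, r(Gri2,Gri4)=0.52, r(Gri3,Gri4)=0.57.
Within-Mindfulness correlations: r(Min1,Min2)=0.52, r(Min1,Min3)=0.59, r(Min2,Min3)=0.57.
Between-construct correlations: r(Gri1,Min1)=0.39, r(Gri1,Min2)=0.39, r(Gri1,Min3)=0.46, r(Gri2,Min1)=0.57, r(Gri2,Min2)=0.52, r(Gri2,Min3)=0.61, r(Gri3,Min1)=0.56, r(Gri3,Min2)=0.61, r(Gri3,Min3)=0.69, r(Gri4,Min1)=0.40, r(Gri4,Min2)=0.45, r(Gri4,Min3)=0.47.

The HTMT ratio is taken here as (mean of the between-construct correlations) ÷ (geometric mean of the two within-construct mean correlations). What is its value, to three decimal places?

Mean between = 6.12/12 = 0.5100.
Mean within-Gri = 3.28/6 = 0.5467; mean within-Min = 1.68/3 = 0.5600.
Geometric mean = √(0.5467 × 0.5600) = 0.5533.
HTMT = 0.5100 / 0.5533 = 0.922.

0.922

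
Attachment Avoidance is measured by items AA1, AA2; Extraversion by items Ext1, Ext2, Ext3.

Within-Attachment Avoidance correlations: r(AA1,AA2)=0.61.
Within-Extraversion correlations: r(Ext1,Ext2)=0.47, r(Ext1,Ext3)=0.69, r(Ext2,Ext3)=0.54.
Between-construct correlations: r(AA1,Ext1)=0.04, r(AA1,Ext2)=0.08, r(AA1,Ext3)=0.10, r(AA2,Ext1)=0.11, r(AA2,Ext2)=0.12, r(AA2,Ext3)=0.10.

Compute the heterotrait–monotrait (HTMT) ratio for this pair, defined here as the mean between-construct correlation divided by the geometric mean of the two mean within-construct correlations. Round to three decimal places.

Mean between = 0.55/6 = 0.0917.
Mean within-AA = 0.61/1 = 0.6100; mean within-Ext = 1.70/3 = 0.5667.
Geometric mean = √(0.6100 × 0.5667) = 0.5880.
HTMT = 0.0917 / 0.5880 = 0.156.

0.156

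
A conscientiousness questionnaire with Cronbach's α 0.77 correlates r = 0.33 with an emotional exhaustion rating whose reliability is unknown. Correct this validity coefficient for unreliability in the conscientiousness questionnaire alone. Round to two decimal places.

Single correction: r_c = r_obs / √r_xx = 0.33 / √0.77 = 0.33 / 0.8775 ≈ 0.38.

0.38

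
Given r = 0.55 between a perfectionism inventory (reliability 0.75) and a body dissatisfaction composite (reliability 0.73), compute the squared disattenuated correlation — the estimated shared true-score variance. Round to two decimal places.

Disattenuated r = 0.55 / √(0.75 × 0.73) = 0.55 / 0.7399 = 0.7433.
Shared true-score variance = 0.7433² = 0.5525 ≈ 0.55.

0.55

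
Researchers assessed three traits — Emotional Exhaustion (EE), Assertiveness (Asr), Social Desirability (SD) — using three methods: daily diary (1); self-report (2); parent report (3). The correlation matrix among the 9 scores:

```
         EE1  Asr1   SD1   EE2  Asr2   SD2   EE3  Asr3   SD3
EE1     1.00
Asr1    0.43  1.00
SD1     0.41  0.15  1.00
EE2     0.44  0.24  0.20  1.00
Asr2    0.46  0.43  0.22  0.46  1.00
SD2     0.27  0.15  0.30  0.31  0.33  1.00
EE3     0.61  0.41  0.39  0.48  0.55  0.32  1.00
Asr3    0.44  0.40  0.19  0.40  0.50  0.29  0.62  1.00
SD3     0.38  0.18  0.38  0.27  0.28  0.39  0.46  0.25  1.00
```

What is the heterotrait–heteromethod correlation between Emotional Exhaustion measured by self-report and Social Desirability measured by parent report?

0.27

Different traits and methods: r(EE2, SD3) = 0.27.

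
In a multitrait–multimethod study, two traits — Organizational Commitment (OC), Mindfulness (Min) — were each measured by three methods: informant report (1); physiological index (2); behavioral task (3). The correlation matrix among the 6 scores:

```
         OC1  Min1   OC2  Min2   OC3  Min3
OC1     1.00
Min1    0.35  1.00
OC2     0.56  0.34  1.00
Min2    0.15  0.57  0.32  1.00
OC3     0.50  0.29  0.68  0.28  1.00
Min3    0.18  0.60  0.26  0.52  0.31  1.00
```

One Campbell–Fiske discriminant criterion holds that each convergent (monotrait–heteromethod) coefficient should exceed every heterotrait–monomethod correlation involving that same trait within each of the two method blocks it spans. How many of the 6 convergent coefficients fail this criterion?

Convergent coefficients and their comparison sets:
OC (methods 1·2): 0.56 vs {0.35, 0.32} → pass.
OC (methods 1·3): 0.50 vs {0.35, 0.31} → pass.
OC (methods 2·3): 0.68 vs {0.32, 0.31} → pass.
Min (methods 1·2): 0.57 vs {0.35, 0.32} → pass.
Min (methods 1·3): 0.60 vs {0.35, 0.31} → pass.
Min (methods 2·3): 0.52 vs {0.32, 0.31} → pass.
0 of 6 fail.

0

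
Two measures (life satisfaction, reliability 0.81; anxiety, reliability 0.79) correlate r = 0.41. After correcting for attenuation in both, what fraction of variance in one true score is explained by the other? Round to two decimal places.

0.26

Disattenuated r = 0.41 / √(0.81 × 0.79) = 0.41 / 0.7999 = 0.5126.
Shared true-score variance = 0.5126² = 0.2628 ≈ 0.26.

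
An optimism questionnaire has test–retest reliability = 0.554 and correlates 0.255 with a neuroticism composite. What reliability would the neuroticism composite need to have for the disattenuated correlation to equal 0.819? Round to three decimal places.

0.175

r_true = r_obs / √(r_xx · r_yy) ⇒ 0.819 = 0.255 / √(0.554 · r_yy).
√(0.554 · r_yy) = 0.255 / 0.819 = 0.3114; 0.554 · r_yy = 0.0970; r_yy = 0.0970 / 0.554 ≈ 0.175.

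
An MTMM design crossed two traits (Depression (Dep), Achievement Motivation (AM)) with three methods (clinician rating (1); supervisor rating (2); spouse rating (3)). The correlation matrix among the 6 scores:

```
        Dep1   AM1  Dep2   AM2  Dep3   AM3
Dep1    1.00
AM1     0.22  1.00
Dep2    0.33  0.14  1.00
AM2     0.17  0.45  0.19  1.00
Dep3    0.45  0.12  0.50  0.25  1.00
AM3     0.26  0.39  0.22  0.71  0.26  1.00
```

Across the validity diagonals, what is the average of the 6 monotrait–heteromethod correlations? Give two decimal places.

0.47

Convergent values: 0.33, 0.45, 0.50, 0.45, 0.39, 0.71; mean = 2.83/6 = 0.47.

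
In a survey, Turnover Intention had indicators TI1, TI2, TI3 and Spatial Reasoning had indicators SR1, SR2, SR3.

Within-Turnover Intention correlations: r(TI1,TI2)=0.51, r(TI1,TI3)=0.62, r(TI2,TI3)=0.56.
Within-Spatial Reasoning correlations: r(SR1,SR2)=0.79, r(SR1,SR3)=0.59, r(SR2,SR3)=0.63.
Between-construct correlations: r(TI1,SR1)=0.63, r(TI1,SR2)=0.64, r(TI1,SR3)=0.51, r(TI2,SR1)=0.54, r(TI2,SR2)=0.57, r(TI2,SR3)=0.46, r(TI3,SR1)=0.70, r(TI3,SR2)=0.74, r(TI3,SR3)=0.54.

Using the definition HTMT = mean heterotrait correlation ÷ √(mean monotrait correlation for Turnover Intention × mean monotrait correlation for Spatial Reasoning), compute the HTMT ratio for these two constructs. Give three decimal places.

Mean between = 5.33/9 = 0.5922.
Mean within-TI = 1.69/3 = 0.5633; mean within-SR = 2.01/3 = 0.6700.
Geometric mean = √(0.5633 × 0.6700) = 0.6143.
HTMT = 0.5922 / 0.6143 = 0.964.

0.964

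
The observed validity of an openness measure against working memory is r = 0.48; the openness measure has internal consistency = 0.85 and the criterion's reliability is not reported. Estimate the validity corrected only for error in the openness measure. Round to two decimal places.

0.52

Single correction: r_c = r_obs / √r_xx = 0.48 / √0.85 = 0.48 / 0.9220 ≈ 0.52.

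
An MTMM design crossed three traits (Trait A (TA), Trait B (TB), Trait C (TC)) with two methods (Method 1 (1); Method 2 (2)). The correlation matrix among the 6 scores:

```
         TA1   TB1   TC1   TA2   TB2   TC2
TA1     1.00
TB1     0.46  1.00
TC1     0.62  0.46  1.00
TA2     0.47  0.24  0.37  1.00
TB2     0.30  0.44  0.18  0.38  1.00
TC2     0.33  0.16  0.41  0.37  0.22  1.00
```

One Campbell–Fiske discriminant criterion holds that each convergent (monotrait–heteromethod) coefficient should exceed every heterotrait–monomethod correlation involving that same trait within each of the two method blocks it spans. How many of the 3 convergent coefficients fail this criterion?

3

Convergent coefficients and their comparison sets:
TA (methods 1·2): 0.47 vs {0.46, 0.38, 0.62, 0.37} → fail.
TB (methods 1·2): 0.44 vs {0.46, 0.38, 0.46, 0.22} → fail.
TC (methods 1·2): 0.41 vs {0.62, 0.37, 0.46, 0.22} → fail.
3 of 3 fail.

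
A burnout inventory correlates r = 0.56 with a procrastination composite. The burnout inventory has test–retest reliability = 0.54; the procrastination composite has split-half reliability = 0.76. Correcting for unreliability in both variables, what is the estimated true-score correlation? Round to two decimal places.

0.87

r_true = r_obs / √(r_xx · r_yy) = 0.56 / √(0.54 × 0.76) = 0.56 / √0.4104 = 0.56 / 0.6406 ≈ 0.87.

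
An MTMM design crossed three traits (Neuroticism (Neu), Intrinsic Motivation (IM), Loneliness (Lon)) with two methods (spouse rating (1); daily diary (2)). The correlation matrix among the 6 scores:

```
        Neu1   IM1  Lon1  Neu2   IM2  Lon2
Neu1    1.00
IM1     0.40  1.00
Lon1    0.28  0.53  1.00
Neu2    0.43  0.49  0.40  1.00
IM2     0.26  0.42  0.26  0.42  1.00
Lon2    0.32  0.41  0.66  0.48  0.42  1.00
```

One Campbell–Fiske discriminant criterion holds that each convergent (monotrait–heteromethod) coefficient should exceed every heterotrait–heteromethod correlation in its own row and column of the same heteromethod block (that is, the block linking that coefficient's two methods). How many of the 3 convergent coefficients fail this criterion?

2

Each convergent coefficient versus the relevant comparison correlations:
Neu (methods 1·2): 0.43 vs {0.26, 0.49, 0.32, 0.40} → fail.
IM (methods 1·2): 0.42 vs {0.49, 0.26, 0.41, 0.26} → fail.
Lon (methods 1·2): 0.66 vs {0.40, 0.32, 0.26, 0.41} → pass.
2 of 3 fail.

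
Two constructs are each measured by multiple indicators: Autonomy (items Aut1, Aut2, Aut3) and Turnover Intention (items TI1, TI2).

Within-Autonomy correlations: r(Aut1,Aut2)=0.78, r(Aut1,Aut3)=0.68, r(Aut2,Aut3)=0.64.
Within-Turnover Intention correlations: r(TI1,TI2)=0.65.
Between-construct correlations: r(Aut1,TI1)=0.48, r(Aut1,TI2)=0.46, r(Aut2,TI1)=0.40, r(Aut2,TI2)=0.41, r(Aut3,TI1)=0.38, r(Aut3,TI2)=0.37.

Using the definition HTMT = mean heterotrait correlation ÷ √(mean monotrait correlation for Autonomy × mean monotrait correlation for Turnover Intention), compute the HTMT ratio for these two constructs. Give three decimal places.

Between-construct mean = 2.50/6 = 0.4167.
Mean within-Aut = 2.10/3 = 0.7000; mean within-TI = 0.65/1 = 0.6500.
Geometric mean = √(0.7000 × 0.6500) = 0.6745.
HTMT = 0.4167 / 0.6745 = 0.618.

0.618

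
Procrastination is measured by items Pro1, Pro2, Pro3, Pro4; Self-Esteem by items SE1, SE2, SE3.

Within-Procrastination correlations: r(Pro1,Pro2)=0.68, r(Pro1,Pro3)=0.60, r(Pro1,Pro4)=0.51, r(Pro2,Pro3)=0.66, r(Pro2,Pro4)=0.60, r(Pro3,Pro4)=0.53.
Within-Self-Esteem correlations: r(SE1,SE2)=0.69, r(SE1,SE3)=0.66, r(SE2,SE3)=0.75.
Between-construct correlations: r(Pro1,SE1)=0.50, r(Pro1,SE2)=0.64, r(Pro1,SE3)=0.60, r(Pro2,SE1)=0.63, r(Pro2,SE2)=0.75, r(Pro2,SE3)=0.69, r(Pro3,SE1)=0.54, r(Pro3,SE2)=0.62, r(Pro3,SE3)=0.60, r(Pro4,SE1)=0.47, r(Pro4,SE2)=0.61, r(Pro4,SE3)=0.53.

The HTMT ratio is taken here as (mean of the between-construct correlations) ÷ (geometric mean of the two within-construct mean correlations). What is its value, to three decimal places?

0.926

Mean heterotrait r = 7.18/12 = 0.5983.
Mean within-Pro = 3.58/6 = 0.5967; mean within-SE = 2.10/3 = 0.7000.
Geometric mean = √(0.5967 × 0.7000) = 0.6463.
HTMT = 0.5983 / 0.6463 = 0.926.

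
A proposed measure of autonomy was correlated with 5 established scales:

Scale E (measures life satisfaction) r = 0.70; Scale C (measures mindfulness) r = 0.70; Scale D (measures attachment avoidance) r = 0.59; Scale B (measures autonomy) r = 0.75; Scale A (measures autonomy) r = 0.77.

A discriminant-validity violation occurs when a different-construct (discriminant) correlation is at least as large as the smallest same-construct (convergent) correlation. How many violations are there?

Convergent (same construct = autonomy): Scale B, Scale A.
Smallest convergent = 0.75. Discriminant values: 0.70, 0.70, 0.59; count ≥ 0.75 → 0.

0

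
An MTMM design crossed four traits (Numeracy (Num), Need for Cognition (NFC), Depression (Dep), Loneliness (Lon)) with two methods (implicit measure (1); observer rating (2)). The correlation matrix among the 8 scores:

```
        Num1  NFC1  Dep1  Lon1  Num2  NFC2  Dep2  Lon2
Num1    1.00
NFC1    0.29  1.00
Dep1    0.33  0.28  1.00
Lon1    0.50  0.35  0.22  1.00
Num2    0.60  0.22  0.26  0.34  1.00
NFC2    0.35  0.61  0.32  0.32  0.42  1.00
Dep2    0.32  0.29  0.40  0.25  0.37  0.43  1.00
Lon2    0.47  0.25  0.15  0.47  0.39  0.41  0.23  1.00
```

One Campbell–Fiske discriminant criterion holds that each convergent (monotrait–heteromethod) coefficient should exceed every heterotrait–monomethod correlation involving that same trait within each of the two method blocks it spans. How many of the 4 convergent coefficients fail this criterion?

Checking each validity diagonal entry against its comparison values:
Num (methods 1·2): 0.60 vs {0.29, 0.42, 0.33, 0.37, 0.50, 0.39} → pass.
NFC (methods 1·2): 0.61 vs {0.29, 0.42, 0.28, 0.43, 0.35, 0.41} → pass.
Dep (methods 1·2): 0.40 vs {0.33, 0.37, 0.28, 0.43, 0.22, 0.23} → fail.
Lon (methods 1·2): 0.47 vs {0.50, 0.39, 0.35, 0.41, 0.22, 0.23} → fail.
2 of 4 fail.

2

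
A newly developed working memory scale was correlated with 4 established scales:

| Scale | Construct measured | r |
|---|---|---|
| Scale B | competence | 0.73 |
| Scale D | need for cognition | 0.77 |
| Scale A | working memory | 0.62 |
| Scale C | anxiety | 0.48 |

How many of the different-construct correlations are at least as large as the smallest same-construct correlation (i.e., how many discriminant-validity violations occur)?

2

Convergent (same construct = working memory): Scale A.
Smallest convergent = 0.62. Discriminant values: 0.73, 0.77, 0.48; count ≥ 0.62 → 2.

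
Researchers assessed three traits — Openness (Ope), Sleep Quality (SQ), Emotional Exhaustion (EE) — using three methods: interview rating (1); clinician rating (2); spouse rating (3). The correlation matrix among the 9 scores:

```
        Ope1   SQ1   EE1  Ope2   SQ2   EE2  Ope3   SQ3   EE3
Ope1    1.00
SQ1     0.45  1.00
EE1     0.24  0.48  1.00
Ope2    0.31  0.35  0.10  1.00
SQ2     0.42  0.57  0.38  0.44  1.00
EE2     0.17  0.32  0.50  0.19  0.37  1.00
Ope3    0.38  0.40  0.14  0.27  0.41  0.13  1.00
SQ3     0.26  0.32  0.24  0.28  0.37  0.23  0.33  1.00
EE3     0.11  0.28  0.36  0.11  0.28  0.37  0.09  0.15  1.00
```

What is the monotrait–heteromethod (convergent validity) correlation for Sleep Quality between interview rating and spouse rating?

Same trait (SQ), different methods: r(SQ1, SQ3) = 0.32.

0.32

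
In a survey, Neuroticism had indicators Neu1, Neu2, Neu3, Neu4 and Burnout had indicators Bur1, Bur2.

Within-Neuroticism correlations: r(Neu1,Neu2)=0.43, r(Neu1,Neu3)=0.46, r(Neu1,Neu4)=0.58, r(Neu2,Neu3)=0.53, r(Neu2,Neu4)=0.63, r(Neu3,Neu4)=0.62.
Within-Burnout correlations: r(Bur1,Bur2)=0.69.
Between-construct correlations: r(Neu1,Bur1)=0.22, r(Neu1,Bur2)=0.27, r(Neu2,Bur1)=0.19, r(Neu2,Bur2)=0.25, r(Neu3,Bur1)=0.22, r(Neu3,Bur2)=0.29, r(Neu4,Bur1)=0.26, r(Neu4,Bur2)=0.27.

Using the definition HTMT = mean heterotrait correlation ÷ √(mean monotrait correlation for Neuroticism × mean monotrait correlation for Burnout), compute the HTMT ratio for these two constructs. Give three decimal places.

0.403

Mean between = 1.97/8 = 0.2463.
Mean within-Neu = 3.25/6 = 0.5417; mean within-Bur = 0.69/1 = 0.6900.
Geometric mean = √(0.5417 × 0.6900) = 0.6114.
HTMT = 0.2463 / 0.6114 = 0.403.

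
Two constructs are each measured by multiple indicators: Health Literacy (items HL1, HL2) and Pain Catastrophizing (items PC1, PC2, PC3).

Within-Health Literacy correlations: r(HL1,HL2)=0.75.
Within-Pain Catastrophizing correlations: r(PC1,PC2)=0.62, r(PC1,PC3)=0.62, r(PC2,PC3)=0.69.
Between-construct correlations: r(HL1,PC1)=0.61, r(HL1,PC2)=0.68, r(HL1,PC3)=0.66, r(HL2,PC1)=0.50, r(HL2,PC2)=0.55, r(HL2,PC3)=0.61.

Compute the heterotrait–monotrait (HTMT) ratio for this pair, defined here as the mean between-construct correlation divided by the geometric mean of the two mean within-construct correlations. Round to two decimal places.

Mean heterotrait r = 3.61/6 = 0.6017.
Mean within-HL = 0.75/1 = 0.7500; mean within-PC = 1.93/3 = 0.6433.
Geometric mean = √(0.7500 × 0.6433) = 0.6946.
HTMT = 0.6017 / 0.6946 = 0.87.

0.87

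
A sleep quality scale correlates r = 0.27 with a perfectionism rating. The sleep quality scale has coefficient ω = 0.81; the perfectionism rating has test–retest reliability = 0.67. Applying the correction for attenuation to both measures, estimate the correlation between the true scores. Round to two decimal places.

0.37

r_true = r_obs / √(r_xx · r_yy) = 0.27 / √(0.81 × 0.67) = 0.27 / √0.5427 = 0.27 / 0.7367 ≈ 0.37.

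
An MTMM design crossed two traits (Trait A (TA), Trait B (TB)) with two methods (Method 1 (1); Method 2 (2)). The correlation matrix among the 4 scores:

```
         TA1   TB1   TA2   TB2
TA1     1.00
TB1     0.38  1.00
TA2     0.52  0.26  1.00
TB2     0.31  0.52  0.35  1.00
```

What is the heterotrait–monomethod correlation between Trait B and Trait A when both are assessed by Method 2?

0.35

Different traits, same method: r(TB2, TA2) = 0.35.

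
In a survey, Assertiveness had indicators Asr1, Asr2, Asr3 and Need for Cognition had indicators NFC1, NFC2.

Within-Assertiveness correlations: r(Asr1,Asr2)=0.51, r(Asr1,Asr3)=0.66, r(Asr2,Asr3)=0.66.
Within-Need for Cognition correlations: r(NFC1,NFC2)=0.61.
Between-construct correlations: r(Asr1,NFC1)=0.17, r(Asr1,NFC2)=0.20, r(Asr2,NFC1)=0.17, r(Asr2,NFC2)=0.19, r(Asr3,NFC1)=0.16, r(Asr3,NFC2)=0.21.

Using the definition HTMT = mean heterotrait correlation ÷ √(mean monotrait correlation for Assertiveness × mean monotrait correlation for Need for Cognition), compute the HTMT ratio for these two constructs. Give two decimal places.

Mean between = 1.10/6 = 0.1833.
Mean within-Asr = 1.83/3 = 0.6100; mean within-NFC = 0.61/1 = 0.6100.
Geometric mean = √(0.6100 × 0.6100) = 0.6100.
HTMT = 0.1833 / 0.6100 = 0.30.

0.30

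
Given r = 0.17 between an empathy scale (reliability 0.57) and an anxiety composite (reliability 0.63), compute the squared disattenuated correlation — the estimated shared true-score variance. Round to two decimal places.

Disattenuated r = 0.17 / √(0.57 × 0.63) = 0.17 / 0.5992 = 0.2837.
Shared true-score variance = 0.2837² = 0.0805 ≈ 0.08.

0.08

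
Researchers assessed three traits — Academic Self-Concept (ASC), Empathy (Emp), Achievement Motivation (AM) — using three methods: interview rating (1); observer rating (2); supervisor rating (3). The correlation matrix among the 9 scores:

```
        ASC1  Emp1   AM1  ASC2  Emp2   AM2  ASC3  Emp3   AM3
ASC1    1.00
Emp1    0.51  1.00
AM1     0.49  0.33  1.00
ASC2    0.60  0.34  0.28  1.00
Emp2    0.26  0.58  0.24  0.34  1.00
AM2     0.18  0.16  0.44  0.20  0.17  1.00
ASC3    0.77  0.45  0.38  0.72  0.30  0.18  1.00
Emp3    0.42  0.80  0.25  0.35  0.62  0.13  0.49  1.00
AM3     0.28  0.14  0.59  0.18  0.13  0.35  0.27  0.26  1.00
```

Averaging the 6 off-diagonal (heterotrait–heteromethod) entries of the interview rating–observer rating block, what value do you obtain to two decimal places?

HTHM values (method 1 × method 2): 0.26, 0.18, 0.34, 0.16, 0.28, 0.24; mean = 1.46/6 = 0.24.

0.24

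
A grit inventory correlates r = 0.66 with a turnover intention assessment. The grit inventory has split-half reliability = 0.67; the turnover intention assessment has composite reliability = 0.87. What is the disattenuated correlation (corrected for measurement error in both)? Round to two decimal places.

0.86

r_true = r_obs / √(r_xx · r_yy) = 0.66 / √(0.67 × 0.87) = 0.66 / √0.5829 = 0.66 / 0.7635 ≈ 0.86.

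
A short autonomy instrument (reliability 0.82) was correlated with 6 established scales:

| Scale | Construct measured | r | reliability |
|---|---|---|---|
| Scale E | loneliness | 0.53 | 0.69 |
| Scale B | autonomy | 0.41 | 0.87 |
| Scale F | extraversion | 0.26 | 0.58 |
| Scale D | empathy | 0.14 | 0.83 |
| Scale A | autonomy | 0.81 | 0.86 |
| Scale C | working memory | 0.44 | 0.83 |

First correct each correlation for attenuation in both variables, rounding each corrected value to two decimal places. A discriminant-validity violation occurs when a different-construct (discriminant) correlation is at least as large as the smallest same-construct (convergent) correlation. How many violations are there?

2

Disattenuated r (r / √(r_scale · r_new)):
  Scale E (disc): 0.53 / √(0.69·0.82) = 0.70
  Scale B (conv): 0.41 / √(0.87·0.82) = 0.49
  Scale F (disc): 0.26 / √(0.58·0.82) = 0.38
  Scale D (disc): 0.14 / √(0.83·0.82) = 0.17
  Scale A (conv): 0.81 / √(0.86·0.82) = 0.96
  Scale C (disc): 0.44 / √(0.83·0.82) = 0.53
Smallest convergent = 0.49. Discriminant values: 0.70, 0.38, 0.17, 0.53; count ≥ 0.49 → 2.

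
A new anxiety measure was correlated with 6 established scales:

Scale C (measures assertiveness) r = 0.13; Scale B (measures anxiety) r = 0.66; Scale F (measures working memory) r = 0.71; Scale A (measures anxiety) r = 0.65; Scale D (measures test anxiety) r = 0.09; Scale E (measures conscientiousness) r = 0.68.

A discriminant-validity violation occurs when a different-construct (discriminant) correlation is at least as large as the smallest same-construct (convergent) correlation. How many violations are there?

Convergent (same construct = anxiety): Scale B, Scale A.
Smallest convergent = 0.65. Discriminant values: 0.13, 0.71, 0.09, 0.68; count ≥ 0.65 → 2.

2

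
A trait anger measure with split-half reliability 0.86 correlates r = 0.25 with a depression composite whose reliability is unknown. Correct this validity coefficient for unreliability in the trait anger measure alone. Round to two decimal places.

0.27

Single correction: r_c = r_obs / √r_xx = 0.25 / √0.86 = 0.25 / 0.9274 ≈ 0.27.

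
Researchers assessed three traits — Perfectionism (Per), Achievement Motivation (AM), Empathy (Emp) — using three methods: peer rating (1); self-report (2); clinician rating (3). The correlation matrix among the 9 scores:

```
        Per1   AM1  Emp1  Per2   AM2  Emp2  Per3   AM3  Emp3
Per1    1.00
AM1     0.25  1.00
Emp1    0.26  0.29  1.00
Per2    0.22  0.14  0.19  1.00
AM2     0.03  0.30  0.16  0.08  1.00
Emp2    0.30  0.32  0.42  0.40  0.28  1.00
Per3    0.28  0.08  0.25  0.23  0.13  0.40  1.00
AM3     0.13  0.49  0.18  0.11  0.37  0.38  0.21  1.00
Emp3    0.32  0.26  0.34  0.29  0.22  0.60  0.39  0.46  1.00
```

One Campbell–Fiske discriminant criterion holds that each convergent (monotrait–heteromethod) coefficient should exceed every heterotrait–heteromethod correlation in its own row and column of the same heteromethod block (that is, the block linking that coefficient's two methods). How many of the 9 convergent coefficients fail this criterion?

Convergent coefficients and their comparison sets:
Per (methods 1·2): 0.22 vs {0.03, 0.14, 0.30, 0.19} → fail.
Per (methods 1·3): 0.28 vs {0.13, 0.08, 0.32, 0.25} → fail.
Per (methods 2·3): 0.23 vs {0.11, 0.13, 0.29, 0.40} → fail.
AM (methods 1·2): 0.30 vs {0.14, 0.03, 0.32, 0.16} → fail.
AM (methods 1·3): 0.49 vs {0.08, 0.13, 0.26, 0.18} → pass.
AM (methods 2·3): 0.37 vs {0.13, 0.11, 0.22, 0.38} → fail.
Emp (methods 1·2): 0.42 vs {0.19, 0.30, 0.16, 0.32} → pass.
Emp (methods 1·3): 0.34 vs {0.25, 0.32, 0.18, 0.26} → pass.
Emp (methods 2·3): 0.60 vs {0.40, 0.29, 0.38, 0.22} → pass.
5 of 9 fail.

5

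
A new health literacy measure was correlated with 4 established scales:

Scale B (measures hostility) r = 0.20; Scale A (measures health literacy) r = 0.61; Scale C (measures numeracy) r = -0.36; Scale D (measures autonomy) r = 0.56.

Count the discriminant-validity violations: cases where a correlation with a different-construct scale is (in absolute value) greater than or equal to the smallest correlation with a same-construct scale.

0

Convergent (same construct = health literacy): Scale A.
Smallest convergent = 0.61. Discriminant |r|: 0.20, 0.36, 0.56; count ≥ 0.61 → 0.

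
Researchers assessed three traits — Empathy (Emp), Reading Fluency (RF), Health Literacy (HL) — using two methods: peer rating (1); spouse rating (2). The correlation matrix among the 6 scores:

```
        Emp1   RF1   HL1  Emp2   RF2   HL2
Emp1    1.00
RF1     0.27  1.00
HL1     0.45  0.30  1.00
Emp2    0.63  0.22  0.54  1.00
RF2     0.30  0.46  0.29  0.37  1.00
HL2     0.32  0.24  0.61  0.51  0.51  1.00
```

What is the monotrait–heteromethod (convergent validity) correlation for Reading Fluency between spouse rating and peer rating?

Same trait (RF), different methods: r(RF2, RF1) = 0.46.

0.46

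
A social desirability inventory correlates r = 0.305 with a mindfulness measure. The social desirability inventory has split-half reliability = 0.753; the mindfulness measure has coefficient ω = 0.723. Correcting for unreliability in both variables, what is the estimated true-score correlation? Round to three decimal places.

r_true = r_obs / √(r_xx · r_yy) = 0.305 / √(0.753 × 0.723) = 0.305 / √0.544419 = 0.305 / 0.7378 ≈ 0.413.

0.413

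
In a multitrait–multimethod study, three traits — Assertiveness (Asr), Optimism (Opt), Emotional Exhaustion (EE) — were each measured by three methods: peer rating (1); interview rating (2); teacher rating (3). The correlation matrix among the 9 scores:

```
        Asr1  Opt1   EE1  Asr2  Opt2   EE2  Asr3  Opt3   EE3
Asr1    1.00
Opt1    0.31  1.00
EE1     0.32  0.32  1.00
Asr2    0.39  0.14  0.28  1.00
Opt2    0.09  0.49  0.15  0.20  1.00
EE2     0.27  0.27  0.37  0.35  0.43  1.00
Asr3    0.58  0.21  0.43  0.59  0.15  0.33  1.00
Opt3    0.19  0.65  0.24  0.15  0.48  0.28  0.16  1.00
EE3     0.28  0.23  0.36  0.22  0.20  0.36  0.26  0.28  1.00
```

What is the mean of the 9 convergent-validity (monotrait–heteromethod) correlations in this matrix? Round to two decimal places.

0.47

Convergent values: 0.39, 0.58, 0.59, 0.49, 0.65, 0.48, 0.37, 0.36, 0.36; mean = 4.27/9 = 0.47.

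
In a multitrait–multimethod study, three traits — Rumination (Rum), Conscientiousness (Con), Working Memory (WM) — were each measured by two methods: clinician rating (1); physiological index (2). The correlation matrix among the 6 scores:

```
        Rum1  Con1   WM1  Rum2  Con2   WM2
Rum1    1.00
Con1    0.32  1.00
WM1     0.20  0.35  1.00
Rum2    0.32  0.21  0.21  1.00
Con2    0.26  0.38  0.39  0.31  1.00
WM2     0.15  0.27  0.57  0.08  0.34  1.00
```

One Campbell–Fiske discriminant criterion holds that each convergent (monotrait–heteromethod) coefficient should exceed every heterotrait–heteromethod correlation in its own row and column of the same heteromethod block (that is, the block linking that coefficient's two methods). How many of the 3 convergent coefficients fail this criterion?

Each convergent coefficient versus the relevant comparison correlations:
Rum (methods 1·2): 0.32 vs {0.26, 0.21, 0.15, 0.21} → pass.
Con (methods 1·2): 0.38 vs {0.21, 0.26, 0.27, 0.39} → fail.
WM (methods 1·2): 0.57 vs {0.21, 0.15, 0.39, 0.27} → pass.
1 of 3 fail.

1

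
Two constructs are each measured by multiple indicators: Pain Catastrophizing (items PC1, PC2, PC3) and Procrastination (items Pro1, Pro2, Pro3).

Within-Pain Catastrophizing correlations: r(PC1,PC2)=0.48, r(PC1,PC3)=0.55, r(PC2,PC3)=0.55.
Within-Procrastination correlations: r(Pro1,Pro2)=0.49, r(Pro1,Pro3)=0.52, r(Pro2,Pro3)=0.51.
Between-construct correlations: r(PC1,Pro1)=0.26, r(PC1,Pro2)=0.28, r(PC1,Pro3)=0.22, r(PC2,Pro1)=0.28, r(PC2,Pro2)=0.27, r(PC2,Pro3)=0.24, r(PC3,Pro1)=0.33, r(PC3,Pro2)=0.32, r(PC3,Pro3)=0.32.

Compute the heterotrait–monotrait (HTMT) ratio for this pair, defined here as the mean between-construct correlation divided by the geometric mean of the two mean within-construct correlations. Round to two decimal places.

Between-construct mean = 2.52/9 = 0.2800.
Mean within-PC = 1.58/3 = 0.5267; mean within-Pro = 1.52/3 = 0.5067.
Geometric mean = √(0.5267 × 0.5067) = 0.5166.
HTMT = 0.2800 / 0.5166 = 0.54.

0.54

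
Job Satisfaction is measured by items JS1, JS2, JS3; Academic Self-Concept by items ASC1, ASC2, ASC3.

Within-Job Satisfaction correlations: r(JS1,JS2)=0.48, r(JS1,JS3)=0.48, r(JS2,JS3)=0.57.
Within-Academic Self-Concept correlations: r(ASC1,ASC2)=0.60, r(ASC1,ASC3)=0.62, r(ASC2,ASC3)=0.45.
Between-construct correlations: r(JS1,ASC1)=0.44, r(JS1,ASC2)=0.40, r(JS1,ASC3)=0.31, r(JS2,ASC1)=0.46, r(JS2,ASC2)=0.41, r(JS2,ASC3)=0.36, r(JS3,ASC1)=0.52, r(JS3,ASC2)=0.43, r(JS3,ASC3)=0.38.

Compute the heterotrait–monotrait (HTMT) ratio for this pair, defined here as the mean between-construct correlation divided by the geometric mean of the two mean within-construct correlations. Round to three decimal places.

Mean heterotrait r = 3.71/9 = 0.4122.
Mean within-JS = 1.53/3 = 0.5100; mean within-ASC = 1.67/3 = 0.5567.
Geometric mean = √(0.5100 × 0.5567) = 0.5328.
HTMT = 0.4122 / 0.5328 = 0.774.

0.774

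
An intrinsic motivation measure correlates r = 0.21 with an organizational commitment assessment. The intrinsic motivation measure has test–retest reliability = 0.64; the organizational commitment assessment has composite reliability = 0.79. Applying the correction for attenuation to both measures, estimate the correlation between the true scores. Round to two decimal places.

0.30

r_true = r_obs / √(r_xx · r_yy) = 0.21 / √(0.64 × 0.79) = 0.21 / √0.5056 = 0.21 / 0.7111 ≈ 0.30.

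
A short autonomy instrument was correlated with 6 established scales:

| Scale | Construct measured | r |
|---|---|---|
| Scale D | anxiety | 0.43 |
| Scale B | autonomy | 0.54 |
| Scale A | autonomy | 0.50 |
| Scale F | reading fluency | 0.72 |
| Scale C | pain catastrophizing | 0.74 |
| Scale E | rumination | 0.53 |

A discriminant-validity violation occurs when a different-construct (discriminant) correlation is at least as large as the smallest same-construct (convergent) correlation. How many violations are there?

Convergent (same construct = autonomy): Scale B, Scale A.
Smallest convergent = 0.50. Discriminant values: 0.43, 0.72, 0.74, 0.53; count ≥ 0.50 → 3.

3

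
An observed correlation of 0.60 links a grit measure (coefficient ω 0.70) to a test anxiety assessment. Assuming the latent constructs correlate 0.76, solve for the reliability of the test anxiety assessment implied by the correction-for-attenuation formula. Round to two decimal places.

r_true = r_obs / √(r_xx · r_yy) ⇒ 0.76 = 0.60 / √(0.70 · r_yy).
√(0.70 · r_yy) = 0.60 / 0.76 = 0.7895; 0.70 · r_yy = 0.6233; r_yy = 0.6233 / 0.70 ≈ 0.89.

0.89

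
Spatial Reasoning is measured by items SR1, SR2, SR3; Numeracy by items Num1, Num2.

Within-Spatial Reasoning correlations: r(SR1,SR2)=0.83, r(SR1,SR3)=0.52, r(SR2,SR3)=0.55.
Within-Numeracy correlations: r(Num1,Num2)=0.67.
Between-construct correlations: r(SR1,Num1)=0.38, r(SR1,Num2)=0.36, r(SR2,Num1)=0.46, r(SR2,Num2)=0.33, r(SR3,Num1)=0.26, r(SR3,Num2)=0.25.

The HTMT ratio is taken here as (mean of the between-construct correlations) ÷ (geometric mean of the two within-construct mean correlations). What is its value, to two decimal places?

Mean heterotrait r = 2.04/6 = 0.3400.
Mean within-SR = 1.90/3 = 0.6333; mean within-Num = 0.67/1 = 0.6700.
Geometric mean = √(0.6333 × 0.6700) = 0.6514.
HTMT = 0.3400 / 0.6514 = 0.52.

0.52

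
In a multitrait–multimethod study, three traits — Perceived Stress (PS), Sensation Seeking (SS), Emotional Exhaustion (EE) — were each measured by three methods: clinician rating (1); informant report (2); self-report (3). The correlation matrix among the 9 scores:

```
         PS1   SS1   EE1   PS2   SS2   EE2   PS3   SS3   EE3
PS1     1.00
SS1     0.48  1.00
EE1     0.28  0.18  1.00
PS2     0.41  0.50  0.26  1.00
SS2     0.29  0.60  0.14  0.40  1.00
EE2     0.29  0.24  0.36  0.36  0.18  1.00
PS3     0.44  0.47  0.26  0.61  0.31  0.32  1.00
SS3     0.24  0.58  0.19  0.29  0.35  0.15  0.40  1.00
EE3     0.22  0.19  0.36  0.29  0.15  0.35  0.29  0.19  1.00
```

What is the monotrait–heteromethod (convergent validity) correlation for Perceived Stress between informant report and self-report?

Same trait (PS), different methods: r(PS2, PS3) = 0.61.

0.61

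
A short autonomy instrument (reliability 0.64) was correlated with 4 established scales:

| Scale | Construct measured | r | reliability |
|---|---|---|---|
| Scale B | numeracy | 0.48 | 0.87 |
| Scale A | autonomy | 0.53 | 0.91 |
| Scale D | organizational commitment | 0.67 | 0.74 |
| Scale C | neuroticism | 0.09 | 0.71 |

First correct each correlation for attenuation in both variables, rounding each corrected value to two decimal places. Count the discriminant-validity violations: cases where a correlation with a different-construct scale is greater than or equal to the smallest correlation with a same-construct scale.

1

Disattenuated r (r / √(r_scale · r_new)):
  Scale B (disc): 0.48 / √(0.87·0.64) = 0.64
  Scale A (conv): 0.53 / √(0.91·0.64) = 0.69
  Scale D (disc): 0.67 / √(0.74·0.64) = 0.97
  Scale C (disc): 0.09 / √(0.71·0.64) = 0.13
Smallest convergent = 0.69. Discriminant values: 0.64, 0.97, 0.13; count ≥ 0.69 → 1.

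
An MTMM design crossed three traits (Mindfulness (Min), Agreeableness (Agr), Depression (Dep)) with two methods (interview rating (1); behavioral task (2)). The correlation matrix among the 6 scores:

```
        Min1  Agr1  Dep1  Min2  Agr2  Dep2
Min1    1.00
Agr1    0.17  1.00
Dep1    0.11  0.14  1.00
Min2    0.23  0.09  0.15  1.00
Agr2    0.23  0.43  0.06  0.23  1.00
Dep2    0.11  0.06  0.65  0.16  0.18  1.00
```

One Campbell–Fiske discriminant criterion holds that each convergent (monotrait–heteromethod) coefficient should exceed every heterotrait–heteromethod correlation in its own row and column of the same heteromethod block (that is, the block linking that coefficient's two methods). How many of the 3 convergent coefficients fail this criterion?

Checking each validity diagonal entry against its comparison values:
Min (methods 1·2): 0.23 vs {0.23, 0.09, 0.11, 0.15} → fail.
Agr (methods 1·2): 0.43 vs {0.09, 0.23, 0.06, 0.06} → pass.
Dep (methods 1·2): 0.65 vs {0.15, 0.11, 0.06, 0.06} → pass.
1 of 3 fail.

1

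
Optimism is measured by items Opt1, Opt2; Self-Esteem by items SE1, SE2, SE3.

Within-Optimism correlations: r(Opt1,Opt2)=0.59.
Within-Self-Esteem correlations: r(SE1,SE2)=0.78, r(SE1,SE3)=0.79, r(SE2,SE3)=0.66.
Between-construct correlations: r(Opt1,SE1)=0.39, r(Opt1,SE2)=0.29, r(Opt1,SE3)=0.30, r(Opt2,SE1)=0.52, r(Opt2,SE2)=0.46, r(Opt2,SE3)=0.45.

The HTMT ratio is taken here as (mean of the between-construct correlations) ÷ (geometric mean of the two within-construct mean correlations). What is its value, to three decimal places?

0.607

Between-construct mean = 2.41/6 = 0.4017.
Mean within-Opt = 0.59/1 = 0.5900; mean within-SE = 2.23/3 = 0.7433.
Geometric mean = √(0.5900 × 0.7433) = 0.6622.
HTMT = 0.4017 / 0.6622 = 0.607.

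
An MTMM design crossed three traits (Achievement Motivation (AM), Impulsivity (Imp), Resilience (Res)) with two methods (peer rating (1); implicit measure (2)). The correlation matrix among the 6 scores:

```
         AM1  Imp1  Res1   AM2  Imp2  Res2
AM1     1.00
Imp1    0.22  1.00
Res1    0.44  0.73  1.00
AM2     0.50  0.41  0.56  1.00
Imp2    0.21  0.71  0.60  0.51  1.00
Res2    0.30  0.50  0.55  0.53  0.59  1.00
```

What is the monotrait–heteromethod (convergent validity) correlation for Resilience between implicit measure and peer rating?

Same trait (Res), different methods: r(Res2, Res1) = 0.55.

0.55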